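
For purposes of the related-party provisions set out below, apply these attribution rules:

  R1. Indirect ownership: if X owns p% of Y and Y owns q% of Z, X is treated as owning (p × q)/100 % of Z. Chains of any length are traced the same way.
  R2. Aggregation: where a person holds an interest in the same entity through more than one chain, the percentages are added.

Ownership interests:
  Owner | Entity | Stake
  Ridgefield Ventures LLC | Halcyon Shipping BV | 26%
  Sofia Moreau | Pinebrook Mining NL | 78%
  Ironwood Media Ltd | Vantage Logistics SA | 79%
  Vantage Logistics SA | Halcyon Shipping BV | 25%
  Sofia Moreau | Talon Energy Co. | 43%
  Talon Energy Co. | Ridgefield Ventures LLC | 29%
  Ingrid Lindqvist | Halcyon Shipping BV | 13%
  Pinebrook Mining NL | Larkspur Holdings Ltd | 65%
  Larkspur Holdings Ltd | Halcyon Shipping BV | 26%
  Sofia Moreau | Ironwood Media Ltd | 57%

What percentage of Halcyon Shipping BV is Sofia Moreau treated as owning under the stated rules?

Chain via Pinebrook Mining NL → Larkspur Holdings Ltd (R1): 78% × 65% × 26% = 13.182% of Halcyon Shipping BV.
Chain via Ironwood Media Ltd → Vantage Logistics SA (R1): 57% × 79% × 25% = 11.2575% of Halcyon Shipping BV.
Chain via Talon Energy Co. → Ridgefield Ventures LLC (R1): 43% × 29% × 26% = 3.2422% of Halcyon Shipping BV.
Aggregating (R2): 13.182% + 11.2575% + 3.2422% = 27.6817%.

27.6817%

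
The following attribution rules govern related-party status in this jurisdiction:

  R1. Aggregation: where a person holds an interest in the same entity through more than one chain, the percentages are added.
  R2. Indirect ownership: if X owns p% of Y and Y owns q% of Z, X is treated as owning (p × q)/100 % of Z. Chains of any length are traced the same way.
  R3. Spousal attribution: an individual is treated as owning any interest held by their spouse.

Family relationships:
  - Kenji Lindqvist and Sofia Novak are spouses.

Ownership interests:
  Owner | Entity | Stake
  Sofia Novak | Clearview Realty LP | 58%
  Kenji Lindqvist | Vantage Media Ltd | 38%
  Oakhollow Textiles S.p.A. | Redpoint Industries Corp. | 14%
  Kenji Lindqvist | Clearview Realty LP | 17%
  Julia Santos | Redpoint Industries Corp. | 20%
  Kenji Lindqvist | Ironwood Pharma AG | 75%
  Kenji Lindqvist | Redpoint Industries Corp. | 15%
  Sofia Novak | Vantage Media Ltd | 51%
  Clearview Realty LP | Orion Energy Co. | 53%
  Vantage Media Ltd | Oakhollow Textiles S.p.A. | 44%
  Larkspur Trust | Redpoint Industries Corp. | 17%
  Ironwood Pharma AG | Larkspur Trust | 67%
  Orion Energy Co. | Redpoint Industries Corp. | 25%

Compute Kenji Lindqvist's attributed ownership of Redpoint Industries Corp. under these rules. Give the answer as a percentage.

38.9624%

By spousal attribution (R3), Kenji Lindqvist is treated as also owning Sofia Novak's interest in Vantage Media Ltd, giving 38% + 51% = 89%.
By spousal attribution (R3), Kenji Lindqvist is treated as also owning Sofia Novak's interest in Clearview Realty LP, giving 17% + 58% = 75%.
Chain via Ironwood Pharma AG → Larkspur Trust (R2): 75% × 67% × 17% = 8.5425% of Redpoint Industries Corp.
Chain via Vantage Media Ltd → Oakhollow Textiles S.p.A. (R2): 89% × 44% × 14% = 5.4824% of Redpoint Industries Corp.
Chain via Clearview Realty LP → Orion Energy Co. (R2): 75% × 53% × 25% = 9.9375% of Redpoint Industries Corp.
Direct interest in Redpoint Industries Corp: 15%.
Aggregating (R1): 8.5425% + 5.4824% + 9.9375% + 15% = 38.9624%.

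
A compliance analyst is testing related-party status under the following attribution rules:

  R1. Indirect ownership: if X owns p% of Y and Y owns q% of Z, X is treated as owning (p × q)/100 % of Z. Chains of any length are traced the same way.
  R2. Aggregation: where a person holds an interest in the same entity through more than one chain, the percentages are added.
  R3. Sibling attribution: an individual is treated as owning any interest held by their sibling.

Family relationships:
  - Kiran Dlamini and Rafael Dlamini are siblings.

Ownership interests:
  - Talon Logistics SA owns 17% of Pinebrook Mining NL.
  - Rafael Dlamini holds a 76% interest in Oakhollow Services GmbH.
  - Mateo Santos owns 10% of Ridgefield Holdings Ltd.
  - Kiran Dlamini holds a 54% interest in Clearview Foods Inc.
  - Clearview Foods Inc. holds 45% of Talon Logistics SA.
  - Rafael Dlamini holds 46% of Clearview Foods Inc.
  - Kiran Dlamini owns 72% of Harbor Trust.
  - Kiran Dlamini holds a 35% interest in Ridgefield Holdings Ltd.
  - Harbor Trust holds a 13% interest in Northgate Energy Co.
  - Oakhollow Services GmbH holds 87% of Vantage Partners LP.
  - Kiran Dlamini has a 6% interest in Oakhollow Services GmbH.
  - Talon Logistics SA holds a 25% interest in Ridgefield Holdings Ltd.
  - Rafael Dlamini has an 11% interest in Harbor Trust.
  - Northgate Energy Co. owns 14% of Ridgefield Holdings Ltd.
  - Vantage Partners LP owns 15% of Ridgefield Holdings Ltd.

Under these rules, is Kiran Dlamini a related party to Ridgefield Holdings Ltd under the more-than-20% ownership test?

Yes

By sibling attribution (R3), Kiran Dlamini is treated as also owning Rafael Dlamini's interest in Oakhollow Services GmbH, giving 6% + 76% = 82%.
By sibling attribution (R3), Kiran Dlamini is treated as also owning Rafael Dlamini's interest in Harbor Trust, giving 72% + 11% = 83%.
By sibling attribution (R3), Kiran Dlamini is treated as also owning Rafael Dlamini's interest in Clearview Foods Inc, giving 54% + 46% = 100%.
Chain via Oakhollow Services GmbH → Vantage Partners LP (R1): 82% × 87% × 15% = 10.701% of Ridgefield Holdings Ltd.
Chain via Harbor Trust → Northgate Energy Co. (R1): 83% × 13% × 14% = 1.5106% of Ridgefield Holdings Ltd.
Chain via Clearview Foods Inc. → Talon Logistics SA (R1): 100% × 45% × 25% = 11.25% of Ridgefield Holdings Ltd.
Direct interest in Ridgefield Holdings Ltd: 35%.
Aggregating (R2): 10.701% + 1.5106% + 11.25% + 35% = 58.4616%.
58.4616% exceeds the 20% threshold, so Kiran is a related party to Ridgefield Holdings Ltd.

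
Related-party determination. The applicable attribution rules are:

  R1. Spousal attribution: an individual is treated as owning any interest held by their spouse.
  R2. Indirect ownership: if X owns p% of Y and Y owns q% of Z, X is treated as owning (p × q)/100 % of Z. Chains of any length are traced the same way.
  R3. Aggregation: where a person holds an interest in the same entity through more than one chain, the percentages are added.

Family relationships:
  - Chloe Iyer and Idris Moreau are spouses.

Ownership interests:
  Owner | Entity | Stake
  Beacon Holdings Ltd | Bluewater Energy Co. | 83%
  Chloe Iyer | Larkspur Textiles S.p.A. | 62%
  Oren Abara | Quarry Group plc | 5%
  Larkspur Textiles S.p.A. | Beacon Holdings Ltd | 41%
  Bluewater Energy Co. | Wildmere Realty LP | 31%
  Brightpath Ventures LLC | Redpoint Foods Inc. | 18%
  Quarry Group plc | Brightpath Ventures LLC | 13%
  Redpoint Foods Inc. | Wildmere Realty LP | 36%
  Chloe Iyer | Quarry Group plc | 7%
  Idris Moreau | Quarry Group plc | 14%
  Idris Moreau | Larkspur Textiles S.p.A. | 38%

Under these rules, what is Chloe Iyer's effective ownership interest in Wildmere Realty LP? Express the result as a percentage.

By spousal attribution (R1), Chloe Iyer is treated as also owning Idris Moreau's interest in Larkspur Textiles S.p.A, giving 62% + 38% = 100%.
By spousal attribution (R1), Chloe Iyer is treated as also owning Idris Moreau's interest in Quarry Group plc, giving 7% + 14% = 21%.
Chain via Larkspur Textiles S.p.A. → Beacon Holdings Ltd → Bluewater Energy Co. (R2): 100% × 41% × 83% × 31% = 10.5493% of Wildmere Realty LP.
Chain via Quarry Group plc → Brightpath Ventures LLC → Redpoint Foods Inc. (R2): 21% × 13% × 18% × 36% = 0.176904% of Wildmere Realty LP.
Aggregating (R3): 10.5493% + 0.176904% = 10.726204%.

10.726204%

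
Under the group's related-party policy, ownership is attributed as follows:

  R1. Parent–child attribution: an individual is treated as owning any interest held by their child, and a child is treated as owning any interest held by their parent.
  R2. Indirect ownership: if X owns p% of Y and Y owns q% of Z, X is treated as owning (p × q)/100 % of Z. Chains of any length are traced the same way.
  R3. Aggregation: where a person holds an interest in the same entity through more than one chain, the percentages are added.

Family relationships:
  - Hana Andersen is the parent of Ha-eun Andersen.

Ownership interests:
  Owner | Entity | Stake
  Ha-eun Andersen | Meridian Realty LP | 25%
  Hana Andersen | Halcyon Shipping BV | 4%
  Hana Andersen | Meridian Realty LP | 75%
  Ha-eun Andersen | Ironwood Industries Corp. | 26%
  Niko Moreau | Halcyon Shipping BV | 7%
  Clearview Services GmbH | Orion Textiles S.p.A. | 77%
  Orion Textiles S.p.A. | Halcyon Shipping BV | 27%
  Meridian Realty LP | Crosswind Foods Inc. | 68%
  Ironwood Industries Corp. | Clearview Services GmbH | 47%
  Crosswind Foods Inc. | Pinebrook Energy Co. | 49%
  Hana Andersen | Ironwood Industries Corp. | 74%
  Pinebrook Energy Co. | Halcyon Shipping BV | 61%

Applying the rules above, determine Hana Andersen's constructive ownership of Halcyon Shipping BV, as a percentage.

34.0965%

By parent–child attribution (R1), Hana Andersen is treated as also owning Ha-eun Andersen's interest in Meridian Realty LP, giving 75% + 25% = 100%.
By parent–child attribution (R1), Hana Andersen is treated as also owning Ha-eun Andersen's interest in Ironwood Industries Corp, giving 74% + 26% = 100%.
Chain via Meridian Realty LP → Crosswind Foods Inc. → Pinebrook Energy Co. (R2): 100% × 68% × 49% × 61% = 20.3252% of Halcyon Shipping BV.
Chain via Ironwood Industries Corp. → Clearview Services GmbH → Orion Textiles S.p.A. (R2): 100% × 47% × 77% × 27% = 9.7713% of Halcyon Shipping BV.
Direct interest in Halcyon Shipping BV: 4%.
Aggregating (R3): 20.3252% + 9.7713% + 4% = 34.0965%.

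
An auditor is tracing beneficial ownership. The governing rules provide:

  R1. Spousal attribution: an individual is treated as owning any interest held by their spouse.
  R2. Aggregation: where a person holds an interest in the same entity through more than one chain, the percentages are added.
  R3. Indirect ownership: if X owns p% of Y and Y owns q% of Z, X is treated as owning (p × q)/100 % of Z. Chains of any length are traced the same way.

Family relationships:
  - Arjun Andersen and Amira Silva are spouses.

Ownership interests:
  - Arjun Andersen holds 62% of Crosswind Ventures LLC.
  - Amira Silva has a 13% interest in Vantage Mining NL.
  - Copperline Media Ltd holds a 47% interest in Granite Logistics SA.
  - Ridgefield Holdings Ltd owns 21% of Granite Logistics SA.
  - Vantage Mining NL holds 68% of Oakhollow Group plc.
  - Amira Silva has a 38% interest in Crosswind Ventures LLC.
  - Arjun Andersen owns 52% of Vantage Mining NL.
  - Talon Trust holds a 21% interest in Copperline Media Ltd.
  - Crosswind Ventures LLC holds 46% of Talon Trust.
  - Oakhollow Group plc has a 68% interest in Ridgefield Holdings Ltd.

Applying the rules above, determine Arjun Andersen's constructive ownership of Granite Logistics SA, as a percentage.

By spousal attribution (R1), Arjun Andersen is treated as also owning Amira Silva's interest in Vantage Mining NL, giving 52% + 13% = 65%.
By spousal attribution (R1), Arjun Andersen is treated as also owning Amira Silva's interest in Crosswind Ventures LLC, giving 62% + 38% = 100%.
Chain via Vantage Mining NL → Oakhollow Group plc → Ridgefield Holdings Ltd (R3): 65% × 68% × 68% × 21% = 6.31176% of Granite Logistics SA.
Chain via Crosswind Ventures LLC → Talon Trust → Copperline Media Ltd (R3): 100% × 46% × 21% × 47% = 4.5402% of Granite Logistics SA.
Aggregating (R2): 6.31176% + 4.5402% = 10.85196%.

10.85196%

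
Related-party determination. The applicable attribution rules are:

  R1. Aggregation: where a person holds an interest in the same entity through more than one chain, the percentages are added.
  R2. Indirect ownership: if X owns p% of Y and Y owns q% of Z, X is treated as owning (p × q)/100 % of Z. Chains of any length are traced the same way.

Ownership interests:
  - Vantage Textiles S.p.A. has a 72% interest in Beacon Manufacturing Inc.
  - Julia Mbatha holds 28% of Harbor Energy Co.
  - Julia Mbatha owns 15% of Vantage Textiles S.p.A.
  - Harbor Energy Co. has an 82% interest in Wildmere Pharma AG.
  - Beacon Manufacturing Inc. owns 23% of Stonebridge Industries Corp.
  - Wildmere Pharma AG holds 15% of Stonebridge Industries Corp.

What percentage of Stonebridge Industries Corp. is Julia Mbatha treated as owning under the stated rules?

Chain via Vantage Textiles S.p.A. → Beacon Manufacturing Inc. (R2): 15% × 72% × 23% = 2.484% of Stonebridge Industries Corp.
Chain via Harbor Energy Co. → Wildmere Pharma AG (R2): 28% × 82% × 15% = 3.444% of Stonebridge Industries Corp.
Aggregating (R1): 2.484% + 3.444% = 5.928%.

5.928%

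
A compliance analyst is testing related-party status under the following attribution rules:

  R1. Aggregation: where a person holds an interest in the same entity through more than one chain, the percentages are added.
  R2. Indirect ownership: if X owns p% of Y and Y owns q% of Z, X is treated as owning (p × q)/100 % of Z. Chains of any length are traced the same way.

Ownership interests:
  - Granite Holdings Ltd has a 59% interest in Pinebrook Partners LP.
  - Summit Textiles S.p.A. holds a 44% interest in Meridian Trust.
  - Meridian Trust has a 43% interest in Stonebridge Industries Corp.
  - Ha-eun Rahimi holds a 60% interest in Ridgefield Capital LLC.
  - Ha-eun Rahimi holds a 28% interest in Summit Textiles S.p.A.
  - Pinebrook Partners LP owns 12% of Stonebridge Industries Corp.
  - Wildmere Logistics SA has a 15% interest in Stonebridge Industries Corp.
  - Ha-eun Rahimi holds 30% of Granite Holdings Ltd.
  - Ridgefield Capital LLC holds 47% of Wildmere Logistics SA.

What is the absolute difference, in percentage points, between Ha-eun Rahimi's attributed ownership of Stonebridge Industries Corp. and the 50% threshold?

Chain via Granite Holdings Ltd → Pinebrook Partners LP (R2): 30% × 59% × 12% = 2.124% of Stonebridge Industries Corp.
Chain via Summit Textiles S.p.A. → Meridian Trust (R2): 28% × 44% × 43% = 5.2976% of Stonebridge Industries Corp.
Chain via Ridgefield Capital LLC → Wildmere Logistics SA (R2): 60% × 47% × 15% = 4.23% of Stonebridge Industries Corp.
Aggregating (R1): 2.124% + 5.2976% + 4.23% = 11.6516%.
11.6516% falls short of the 50% threshold by 38.3484 percentage points.

38.3484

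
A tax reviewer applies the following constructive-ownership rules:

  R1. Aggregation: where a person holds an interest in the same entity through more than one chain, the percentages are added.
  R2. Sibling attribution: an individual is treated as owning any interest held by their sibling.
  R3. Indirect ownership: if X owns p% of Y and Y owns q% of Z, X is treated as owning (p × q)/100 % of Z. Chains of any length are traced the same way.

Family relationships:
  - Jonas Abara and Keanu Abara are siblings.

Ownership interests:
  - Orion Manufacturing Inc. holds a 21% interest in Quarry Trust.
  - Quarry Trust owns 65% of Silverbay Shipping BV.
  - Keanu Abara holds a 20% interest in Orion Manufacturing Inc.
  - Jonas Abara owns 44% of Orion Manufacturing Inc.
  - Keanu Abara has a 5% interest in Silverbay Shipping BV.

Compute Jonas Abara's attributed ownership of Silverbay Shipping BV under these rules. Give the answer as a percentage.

13.736%

By sibling attribution (R2), Jonas Abara is treated as also owning Keanu Abara's interest in Orion Manufacturing Inc, giving 44% + 20% = 64%.
By sibling attribution (R2), Jonas Abara is treated as owning Keanu Abara's 5% interest in Silverbay Shipping BV.
Chain via Orion Manufacturing Inc. → Quarry Trust (R3): 64% × 21% × 65% = 8.736% of Silverbay Shipping BV.
Direct interest in Silverbay Shipping BV: 5%.
Aggregating (R1): 8.736% + 5% = 13.736%.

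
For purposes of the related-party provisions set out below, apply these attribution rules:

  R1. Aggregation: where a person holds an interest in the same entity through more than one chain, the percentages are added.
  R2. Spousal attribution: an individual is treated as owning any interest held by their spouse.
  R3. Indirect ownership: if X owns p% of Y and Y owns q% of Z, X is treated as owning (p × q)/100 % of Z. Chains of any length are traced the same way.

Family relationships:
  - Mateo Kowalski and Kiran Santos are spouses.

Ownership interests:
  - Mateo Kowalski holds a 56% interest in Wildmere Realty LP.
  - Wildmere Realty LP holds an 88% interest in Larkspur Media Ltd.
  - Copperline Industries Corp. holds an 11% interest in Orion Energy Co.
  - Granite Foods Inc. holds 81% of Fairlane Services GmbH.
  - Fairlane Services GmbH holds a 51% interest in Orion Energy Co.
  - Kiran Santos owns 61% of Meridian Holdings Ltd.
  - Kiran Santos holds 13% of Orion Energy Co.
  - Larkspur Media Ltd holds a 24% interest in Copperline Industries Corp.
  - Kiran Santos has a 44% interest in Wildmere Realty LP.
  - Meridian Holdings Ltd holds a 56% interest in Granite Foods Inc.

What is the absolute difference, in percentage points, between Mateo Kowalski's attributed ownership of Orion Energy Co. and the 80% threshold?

50.565304

By spousal attribution (R2), Mateo Kowalski is treated as also owning Kiran Santos's interest in Wildmere Realty LP, giving 56% + 44% = 100%.
By spousal attribution (R2), Mateo Kowalski is treated as owning Kiran Santos's 61% interest in Meridian Holdings Ltd.
By spousal attribution (R2), Mateo Kowalski is treated as owning Kiran Santos's 13% interest in Orion Energy Co.
Chain via Wildmere Realty LP → Larkspur Media Ltd → Copperline Industries Corp. (R3): 100% × 88% × 24% × 11% = 2.3232% of Orion Energy Co.
Chain via Meridian Holdings Ltd → Granite Foods Inc. → Fairlane Services GmbH (R3): 61% × 56% × 81% × 51% = 14.111496% of Orion Energy Co.
Direct interest in Orion Energy Co: 13%.
Aggregating (R1): 2.3232% + 14.111496% + 13% = 29.434696%.
29.434696% falls short of the 80% threshold by 50.565304 percentage points.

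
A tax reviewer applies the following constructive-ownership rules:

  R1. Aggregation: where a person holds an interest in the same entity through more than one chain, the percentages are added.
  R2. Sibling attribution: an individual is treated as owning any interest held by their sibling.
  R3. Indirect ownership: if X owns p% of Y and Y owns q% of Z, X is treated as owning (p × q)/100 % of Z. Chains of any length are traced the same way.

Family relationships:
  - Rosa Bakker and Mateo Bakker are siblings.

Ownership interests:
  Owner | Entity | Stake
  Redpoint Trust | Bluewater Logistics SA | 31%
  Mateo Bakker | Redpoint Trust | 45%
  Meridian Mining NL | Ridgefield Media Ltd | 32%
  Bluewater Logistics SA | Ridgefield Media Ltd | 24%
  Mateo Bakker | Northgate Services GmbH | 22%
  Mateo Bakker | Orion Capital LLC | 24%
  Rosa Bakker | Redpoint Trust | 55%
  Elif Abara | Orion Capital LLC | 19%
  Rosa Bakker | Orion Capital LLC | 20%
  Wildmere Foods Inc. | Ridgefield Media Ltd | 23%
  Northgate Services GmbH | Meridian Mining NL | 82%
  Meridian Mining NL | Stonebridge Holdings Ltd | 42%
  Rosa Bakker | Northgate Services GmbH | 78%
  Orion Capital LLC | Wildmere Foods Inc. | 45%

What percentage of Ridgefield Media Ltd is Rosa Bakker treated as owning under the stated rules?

By sibling attribution (R2), Rosa Bakker is treated as also owning Mateo Bakker's interest in Redpoint Trust, giving 55% + 45% = 100%.
By sibling attribution (R2), Rosa Bakker is treated as also owning Mateo Bakker's interest in Northgate Services GmbH, giving 78% + 22% = 100%.
By sibling attribution (R2), Rosa Bakker is treated as also owning Mateo Bakker's interest in Orion Capital LLC, giving 20% + 24% = 44%.
Chain via Redpoint Trust → Bluewater Logistics SA (R3): 100% × 31% × 24% = 7.44% of Ridgefield Media Ltd.
Chain via Northgate Services GmbH → Meridian Mining NL (R3): 100% × 82% × 32% = 26.24% of Ridgefield Media Ltd.
Chain via Orion Capital LLC → Wildmere Foods Inc. (R3): 44% × 45% × 23% = 4.554% of Ridgefield Media Ltd.
Aggregating (R1): 7.44% + 26.24% + 4.554% = 38.234%.

38.234%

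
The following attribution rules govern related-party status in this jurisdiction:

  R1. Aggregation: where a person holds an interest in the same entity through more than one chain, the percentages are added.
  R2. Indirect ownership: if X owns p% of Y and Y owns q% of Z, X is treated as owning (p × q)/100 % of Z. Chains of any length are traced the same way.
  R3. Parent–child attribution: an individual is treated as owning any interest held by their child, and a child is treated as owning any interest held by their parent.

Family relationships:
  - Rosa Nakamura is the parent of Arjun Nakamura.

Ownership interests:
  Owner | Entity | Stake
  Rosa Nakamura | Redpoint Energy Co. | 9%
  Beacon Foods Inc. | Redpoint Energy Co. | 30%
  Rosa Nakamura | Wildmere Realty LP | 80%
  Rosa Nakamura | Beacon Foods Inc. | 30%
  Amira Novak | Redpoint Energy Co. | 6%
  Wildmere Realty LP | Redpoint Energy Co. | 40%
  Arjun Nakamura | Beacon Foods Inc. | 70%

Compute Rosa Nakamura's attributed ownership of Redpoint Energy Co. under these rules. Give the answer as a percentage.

By parent–child attribution (R3), Rosa Nakamura is treated as also owning Arjun Nakamura's interest in Beacon Foods Inc, giving 30% + 70% = 100%.
Chain via Wildmere Realty LP (R2): 80% × 40% = 32% of Redpoint Energy Co.
Chain via Beacon Foods Inc. (R2): 100% × 30% = 30% of Redpoint Energy Co.
Direct interest in Redpoint Energy Co: 9%.
Aggregating (R1): 32% + 30% + 9% = 71%.

71%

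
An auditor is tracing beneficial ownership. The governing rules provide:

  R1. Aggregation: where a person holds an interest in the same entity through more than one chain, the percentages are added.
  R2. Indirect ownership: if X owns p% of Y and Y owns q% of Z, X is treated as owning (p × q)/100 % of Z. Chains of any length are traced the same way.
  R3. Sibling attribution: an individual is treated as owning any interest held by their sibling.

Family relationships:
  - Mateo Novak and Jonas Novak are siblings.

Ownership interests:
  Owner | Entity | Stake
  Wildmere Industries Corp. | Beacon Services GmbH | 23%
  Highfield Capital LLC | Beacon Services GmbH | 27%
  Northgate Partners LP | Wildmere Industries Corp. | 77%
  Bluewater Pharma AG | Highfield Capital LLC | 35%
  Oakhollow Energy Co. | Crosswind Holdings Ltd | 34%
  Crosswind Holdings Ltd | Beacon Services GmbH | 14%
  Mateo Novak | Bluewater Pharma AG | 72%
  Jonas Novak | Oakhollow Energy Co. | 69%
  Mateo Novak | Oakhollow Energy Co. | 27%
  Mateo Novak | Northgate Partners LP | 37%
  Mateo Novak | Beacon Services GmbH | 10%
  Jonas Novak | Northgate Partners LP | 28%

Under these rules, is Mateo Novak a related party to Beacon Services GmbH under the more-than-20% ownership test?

By sibling attribution (R3), Mateo Novak is treated as also owning Jonas Novak's interest in Northgate Partners LP, giving 37% + 28% = 65%.
By sibling attribution (R3), Mateo Novak is treated as also owning Jonas Novak's interest in Oakhollow Energy Co, giving 27% + 69% = 96%.
Chain via Bluewater Pharma AG → Highfield Capital LLC (R2): 72% × 35% × 27% = 6.804% of Beacon Services GmbH.
Chain via Northgate Partners LP → Wildmere Industries Corp. (R2): 65% × 77% × 23% = 11.5115% of Beacon Services GmbH.
Chain via Oakhollow Energy Co. → Crosswind Holdings Ltd (R2): 96% × 34% × 14% = 4.5696% of Beacon Services GmbH.
Direct interest in Beacon Services GmbH: 10%.
Aggregating (R1): 6.804% + 11.5115% + 4.5696% + 10% = 32.8851%.
32.8851% exceeds the 20% threshold, so Mateo is a related party to Beacon Services GmbH.

Yes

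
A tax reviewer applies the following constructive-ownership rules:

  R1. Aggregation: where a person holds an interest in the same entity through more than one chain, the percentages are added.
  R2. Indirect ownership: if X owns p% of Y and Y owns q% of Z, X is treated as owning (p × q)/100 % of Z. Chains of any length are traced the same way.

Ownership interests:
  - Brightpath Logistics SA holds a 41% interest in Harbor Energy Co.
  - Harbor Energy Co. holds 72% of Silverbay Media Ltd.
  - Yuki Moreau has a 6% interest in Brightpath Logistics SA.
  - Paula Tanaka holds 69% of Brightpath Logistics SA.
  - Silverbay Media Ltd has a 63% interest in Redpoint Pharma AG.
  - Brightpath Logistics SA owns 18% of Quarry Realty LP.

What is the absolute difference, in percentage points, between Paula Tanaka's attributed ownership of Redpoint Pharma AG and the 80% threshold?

67.167656

Chain via Brightpath Logistics SA → Harbor Energy Co. → Silverbay Media Ltd (R2): 69% × 41% × 72% × 63% = 12.832344% of Redpoint Pharma AG.
12.832344% falls short of the 80% threshold by 67.167656 percentage points.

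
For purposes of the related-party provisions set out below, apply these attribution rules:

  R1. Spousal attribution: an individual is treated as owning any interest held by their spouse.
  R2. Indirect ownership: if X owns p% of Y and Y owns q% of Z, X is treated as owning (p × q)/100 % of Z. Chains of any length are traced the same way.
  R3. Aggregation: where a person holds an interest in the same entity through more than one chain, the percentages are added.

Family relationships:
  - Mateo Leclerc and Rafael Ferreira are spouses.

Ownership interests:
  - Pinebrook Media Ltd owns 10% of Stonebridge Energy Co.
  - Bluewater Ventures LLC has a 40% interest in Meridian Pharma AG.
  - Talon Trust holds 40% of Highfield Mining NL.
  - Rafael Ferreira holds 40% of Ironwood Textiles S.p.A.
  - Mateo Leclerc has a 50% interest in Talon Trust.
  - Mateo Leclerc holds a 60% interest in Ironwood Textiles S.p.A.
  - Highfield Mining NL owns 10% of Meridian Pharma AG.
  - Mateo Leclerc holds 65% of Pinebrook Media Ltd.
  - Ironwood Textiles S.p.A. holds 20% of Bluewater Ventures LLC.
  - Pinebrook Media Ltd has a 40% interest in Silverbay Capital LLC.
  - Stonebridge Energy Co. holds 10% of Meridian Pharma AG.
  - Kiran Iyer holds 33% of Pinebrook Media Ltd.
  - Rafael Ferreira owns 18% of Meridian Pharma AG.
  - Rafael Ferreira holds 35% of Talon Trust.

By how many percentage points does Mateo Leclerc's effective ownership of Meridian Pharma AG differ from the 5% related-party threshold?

25.05

By spousal attribution (R1), Mateo Leclerc is treated as also owning Rafael Ferreira's interest in Ironwood Textiles S.p.A, giving 60% + 40% = 100%.
By spousal attribution (R1), Mateo Leclerc is treated as also owning Rafael Ferreira's interest in Talon Trust, giving 50% + 35% = 85%.
By spousal attribution (R1), Mateo Leclerc is treated as owning Rafael Ferreira's 18% interest in Meridian Pharma AG.
Chain via Ironwood Textiles S.p.A. → Bluewater Ventures LLC (R2): 100% × 20% × 40% = 8% of Meridian Pharma AG.
Chain via Pinebrook Media Ltd → Stonebridge Energy Co. (R2): 65% × 10% × 10% = 0.65% of Meridian Pharma AG.
Chain via Talon Trust → Highfield Mining NL (R2): 85% × 40% × 10% = 3.4% of Meridian Pharma AG.
Direct interest in Meridian Pharma AG: 18%.
Aggregating (R3): 8% + 0.65% + 3.4% + 18% = 30.05%.
30.05% exceeds the 5% threshold by 25.05 percentage points.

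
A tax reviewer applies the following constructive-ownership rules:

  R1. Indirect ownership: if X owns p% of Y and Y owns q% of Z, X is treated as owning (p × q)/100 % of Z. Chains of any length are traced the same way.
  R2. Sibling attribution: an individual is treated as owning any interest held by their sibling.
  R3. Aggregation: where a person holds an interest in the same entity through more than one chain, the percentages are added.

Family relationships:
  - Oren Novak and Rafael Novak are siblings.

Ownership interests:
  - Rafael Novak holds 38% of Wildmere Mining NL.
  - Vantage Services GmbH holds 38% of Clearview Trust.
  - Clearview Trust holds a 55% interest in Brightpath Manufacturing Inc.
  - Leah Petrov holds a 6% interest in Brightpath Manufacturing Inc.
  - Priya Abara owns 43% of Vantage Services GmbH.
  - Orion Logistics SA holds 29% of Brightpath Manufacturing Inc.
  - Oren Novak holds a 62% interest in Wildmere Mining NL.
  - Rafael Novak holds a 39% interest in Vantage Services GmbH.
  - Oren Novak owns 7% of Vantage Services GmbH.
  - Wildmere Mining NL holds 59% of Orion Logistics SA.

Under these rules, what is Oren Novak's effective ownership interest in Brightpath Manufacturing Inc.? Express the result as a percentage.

By sibling attribution (R2), Oren Novak is treated as also owning Rafael Novak's interest in Vantage Services GmbH, giving 7% + 39% = 46%.
By sibling attribution (R2), Oren Novak is treated as also owning Rafael Novak's interest in Wildmere Mining NL, giving 62% + 38% = 100%.
Chain via Vantage Services GmbH → Clearview Trust (R1): 46% × 38% × 55% = 9.614% of Brightpath Manufacturing Inc.
Chain via Wildmere Mining NL → Orion Logistics SA (R1): 100% × 59% × 29% = 17.11% of Brightpath Manufacturing Inc.
Aggregating (R3): 9.614% + 17.11% = 26.724%.

26.724%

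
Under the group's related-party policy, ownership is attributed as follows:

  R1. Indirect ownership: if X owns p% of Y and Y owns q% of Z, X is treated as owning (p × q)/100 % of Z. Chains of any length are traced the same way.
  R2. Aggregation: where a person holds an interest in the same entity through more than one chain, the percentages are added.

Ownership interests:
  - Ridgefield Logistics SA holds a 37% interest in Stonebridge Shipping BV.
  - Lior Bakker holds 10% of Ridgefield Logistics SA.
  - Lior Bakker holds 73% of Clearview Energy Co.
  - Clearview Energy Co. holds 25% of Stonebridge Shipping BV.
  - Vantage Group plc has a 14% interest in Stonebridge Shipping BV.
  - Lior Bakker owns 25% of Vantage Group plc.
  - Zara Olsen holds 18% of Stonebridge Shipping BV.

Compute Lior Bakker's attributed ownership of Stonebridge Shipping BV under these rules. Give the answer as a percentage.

Chain via Vantage Group plc (R1): 25% × 14% = 3.5% of Stonebridge Shipping BV.
Chain via Ridgefield Logistics SA (R1): 10% × 37% = 3.7% of Stonebridge Shipping BV.
Chain via Clearview Energy Co. (R1): 73% × 25% = 18.25% of Stonebridge Shipping BV.
Aggregating (R2): 3.5% + 3.7% + 18.25% = 25.45%.

25.45%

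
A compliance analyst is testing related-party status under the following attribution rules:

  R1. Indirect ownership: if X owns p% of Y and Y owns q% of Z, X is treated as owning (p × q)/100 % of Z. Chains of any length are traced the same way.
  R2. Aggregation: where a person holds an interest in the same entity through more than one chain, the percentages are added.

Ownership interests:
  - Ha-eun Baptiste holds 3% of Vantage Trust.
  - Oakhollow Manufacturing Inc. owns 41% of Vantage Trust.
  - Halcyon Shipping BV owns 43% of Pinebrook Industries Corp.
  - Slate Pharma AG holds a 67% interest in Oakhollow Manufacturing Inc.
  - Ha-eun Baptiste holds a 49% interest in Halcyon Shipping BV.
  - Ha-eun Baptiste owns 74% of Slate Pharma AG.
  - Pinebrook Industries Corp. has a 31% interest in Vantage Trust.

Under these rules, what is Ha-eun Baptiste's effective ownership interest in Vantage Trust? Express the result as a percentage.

29.8595%

Chain via Slate Pharma AG → Oakhollow Manufacturing Inc. (R1): 74% × 67% × 41% = 20.3278% of Vantage Trust.
Chain via Halcyon Shipping BV → Pinebrook Industries Corp. (R1): 49% × 43% × 31% = 6.5317% of Vantage Trust.
Direct interest in Vantage Trust: 3%.
Aggregating (R2): 20.3278% + 6.5317% + 3% = 29.8595%.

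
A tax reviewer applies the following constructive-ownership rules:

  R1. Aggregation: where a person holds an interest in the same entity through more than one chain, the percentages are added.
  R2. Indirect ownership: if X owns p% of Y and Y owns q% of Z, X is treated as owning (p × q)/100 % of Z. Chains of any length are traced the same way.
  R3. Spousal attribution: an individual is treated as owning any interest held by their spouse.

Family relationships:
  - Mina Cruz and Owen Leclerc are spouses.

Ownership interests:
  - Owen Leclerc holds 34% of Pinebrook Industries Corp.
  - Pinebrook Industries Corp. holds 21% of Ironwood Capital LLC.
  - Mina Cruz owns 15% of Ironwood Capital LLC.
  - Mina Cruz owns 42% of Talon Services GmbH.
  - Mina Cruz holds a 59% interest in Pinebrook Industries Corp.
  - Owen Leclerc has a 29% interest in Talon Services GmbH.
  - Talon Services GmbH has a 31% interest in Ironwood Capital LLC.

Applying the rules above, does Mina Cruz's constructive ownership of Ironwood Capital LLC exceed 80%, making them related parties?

No

By spousal attribution (R3), Mina Cruz is treated as also owning Owen Leclerc's interest in Talon Services GmbH, giving 42% + 29% = 71%.
By spousal attribution (R3), Mina Cruz is treated as also owning Owen Leclerc's interest in Pinebrook Industries Corp, giving 59% + 34% = 93%.
Chain via Talon Services GmbH (R2): 71% × 31% = 22.01% of Ironwood Capital LLC.
Chain via Pinebrook Industries Corp. (R2): 93% × 21% = 19.53% of Ironwood Capital LLC.
Direct interest in Ironwood Capital LLC: 15%.
Aggregating (R1): 22.01% + 19.53% + 15% = 56.54%.
56.54% does not exceed the 80% threshold, so Mina is not a related party to Ironwood Capital LLC.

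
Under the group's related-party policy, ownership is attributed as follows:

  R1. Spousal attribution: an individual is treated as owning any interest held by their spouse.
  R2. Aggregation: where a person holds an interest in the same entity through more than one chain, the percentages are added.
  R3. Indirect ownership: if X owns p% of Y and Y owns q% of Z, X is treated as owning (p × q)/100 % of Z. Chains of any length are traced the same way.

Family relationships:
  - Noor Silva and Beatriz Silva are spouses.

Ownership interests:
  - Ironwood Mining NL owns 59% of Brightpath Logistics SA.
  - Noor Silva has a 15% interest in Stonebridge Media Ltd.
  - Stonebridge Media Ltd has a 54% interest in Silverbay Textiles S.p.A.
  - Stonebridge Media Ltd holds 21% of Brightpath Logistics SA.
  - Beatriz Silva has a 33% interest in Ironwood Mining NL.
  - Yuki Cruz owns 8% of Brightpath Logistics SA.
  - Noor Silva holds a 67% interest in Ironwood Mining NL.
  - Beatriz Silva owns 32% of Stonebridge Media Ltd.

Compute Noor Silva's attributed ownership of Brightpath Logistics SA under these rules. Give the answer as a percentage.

By spousal attribution (R1), Noor Silva is treated as also owning Beatriz Silva's interest in Ironwood Mining NL, giving 67% + 33% = 100%.
By spousal attribution (R1), Noor Silva is treated as also owning Beatriz Silva's interest in Stonebridge Media Ltd, giving 15% + 32% = 47%.
Chain via Ironwood Mining NL (R3): 100% × 59% = 59% of Brightpath Logistics SA.
Chain via Stonebridge Media Ltd (R3): 47% × 21% = 9.87% of Brightpath Logistics SA.
Aggregating (R2): 59% + 9.87% = 68.87%.

68.87%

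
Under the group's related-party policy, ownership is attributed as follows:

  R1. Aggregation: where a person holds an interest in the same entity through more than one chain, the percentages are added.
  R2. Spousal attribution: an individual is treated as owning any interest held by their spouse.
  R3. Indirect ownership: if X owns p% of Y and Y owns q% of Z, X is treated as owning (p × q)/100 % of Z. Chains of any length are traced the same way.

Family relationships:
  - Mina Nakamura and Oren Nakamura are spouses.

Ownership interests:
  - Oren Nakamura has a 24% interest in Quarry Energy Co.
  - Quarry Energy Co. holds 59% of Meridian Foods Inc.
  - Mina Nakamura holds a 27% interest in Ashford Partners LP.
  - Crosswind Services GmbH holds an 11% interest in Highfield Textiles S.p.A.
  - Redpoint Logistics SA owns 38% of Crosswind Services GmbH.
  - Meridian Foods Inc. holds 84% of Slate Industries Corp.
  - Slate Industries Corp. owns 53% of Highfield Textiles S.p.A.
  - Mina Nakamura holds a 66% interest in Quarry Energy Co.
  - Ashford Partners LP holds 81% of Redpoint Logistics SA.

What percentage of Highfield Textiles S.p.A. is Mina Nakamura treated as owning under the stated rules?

By spousal attribution (R2), Mina Nakamura is treated as also owning Oren Nakamura's interest in Quarry Energy Co, giving 66% + 24% = 90%.
Chain via Ashford Partners LP → Redpoint Logistics SA → Crosswind Services GmbH (R3): 27% × 81% × 38% × 11% = 0.914166% of Highfield Textiles S.p.A.
Chain via Quarry Energy Co. → Meridian Foods Inc. → Slate Industries Corp. (R3): 90% × 59% × 84% × 53% = 23.64012% of Highfield Textiles S.p.A.
Aggregating (R1): 0.914166% + 23.64012% = 24.554286%.

24.554286%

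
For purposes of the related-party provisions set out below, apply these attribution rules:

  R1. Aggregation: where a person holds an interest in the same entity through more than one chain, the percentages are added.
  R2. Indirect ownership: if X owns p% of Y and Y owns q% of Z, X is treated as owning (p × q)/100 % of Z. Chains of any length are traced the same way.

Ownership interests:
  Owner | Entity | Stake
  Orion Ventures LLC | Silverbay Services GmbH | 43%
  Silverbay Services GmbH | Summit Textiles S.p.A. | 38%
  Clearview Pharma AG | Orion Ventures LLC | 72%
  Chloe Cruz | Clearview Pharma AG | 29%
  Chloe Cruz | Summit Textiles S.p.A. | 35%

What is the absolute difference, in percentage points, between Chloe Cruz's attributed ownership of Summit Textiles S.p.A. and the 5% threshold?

33.411792

Chain via Clearview Pharma AG → Orion Ventures LLC → Silverbay Services GmbH (R2): 29% × 72% × 43% × 38% = 3.411792% of Summit Textiles S.p.A.
Direct interest in Summit Textiles S.p.A: 35%.
Aggregating (R1): 3.411792% + 35% = 38.411792%.
38.411792% exceeds the 5% threshold by 33.411792 percentage points.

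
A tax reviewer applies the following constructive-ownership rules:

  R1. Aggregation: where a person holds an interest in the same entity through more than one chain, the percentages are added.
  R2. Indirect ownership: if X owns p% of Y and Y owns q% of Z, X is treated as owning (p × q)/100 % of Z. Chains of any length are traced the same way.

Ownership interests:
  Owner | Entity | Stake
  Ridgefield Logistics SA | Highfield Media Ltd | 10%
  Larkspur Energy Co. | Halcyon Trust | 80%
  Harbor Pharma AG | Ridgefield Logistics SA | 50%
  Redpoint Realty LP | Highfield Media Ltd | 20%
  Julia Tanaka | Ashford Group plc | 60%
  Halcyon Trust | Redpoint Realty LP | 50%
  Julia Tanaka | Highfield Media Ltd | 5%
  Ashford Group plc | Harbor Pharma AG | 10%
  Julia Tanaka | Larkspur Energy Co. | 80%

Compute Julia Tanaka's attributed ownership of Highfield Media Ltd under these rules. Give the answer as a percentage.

Chain via Ashford Group plc → Harbor Pharma AG → Ridgefield Logistics SA (R2): 60% × 10% × 50% × 10% = 0.3% of Highfield Media Ltd.
Chain via Larkspur Energy Co. → Halcyon Trust → Redpoint Realty LP (R2): 80% × 80% × 50% × 20% = 6.4% of Highfield Media Ltd.
Direct interest in Highfield Media Ltd: 5%.
Aggregating (R1): 0.3% + 6.4% + 5% = 11.7%.

11.7%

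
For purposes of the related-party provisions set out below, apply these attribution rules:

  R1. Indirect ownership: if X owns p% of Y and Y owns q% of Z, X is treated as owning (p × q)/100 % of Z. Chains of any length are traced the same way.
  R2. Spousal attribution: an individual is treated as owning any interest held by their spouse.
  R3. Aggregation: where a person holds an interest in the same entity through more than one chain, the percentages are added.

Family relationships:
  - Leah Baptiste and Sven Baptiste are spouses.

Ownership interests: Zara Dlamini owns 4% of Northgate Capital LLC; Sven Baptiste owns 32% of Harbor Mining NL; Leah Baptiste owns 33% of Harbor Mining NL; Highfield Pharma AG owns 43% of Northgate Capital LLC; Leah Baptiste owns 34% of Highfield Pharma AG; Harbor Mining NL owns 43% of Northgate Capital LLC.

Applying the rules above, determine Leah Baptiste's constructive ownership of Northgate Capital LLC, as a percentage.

42.57%

By spousal attribution (R2), Leah Baptiste is treated as also owning Sven Baptiste's interest in Harbor Mining NL, giving 33% + 32% = 65%.
Chain via Harbor Mining NL (R1): 65% × 43% = 27.95% of Northgate Capital LLC.
Chain via Highfield Pharma AG (R1): 34% × 43% = 14.62% of Northgate Capital LLC.
Aggregating (R3): 27.95% + 14.62% = 42.57%.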